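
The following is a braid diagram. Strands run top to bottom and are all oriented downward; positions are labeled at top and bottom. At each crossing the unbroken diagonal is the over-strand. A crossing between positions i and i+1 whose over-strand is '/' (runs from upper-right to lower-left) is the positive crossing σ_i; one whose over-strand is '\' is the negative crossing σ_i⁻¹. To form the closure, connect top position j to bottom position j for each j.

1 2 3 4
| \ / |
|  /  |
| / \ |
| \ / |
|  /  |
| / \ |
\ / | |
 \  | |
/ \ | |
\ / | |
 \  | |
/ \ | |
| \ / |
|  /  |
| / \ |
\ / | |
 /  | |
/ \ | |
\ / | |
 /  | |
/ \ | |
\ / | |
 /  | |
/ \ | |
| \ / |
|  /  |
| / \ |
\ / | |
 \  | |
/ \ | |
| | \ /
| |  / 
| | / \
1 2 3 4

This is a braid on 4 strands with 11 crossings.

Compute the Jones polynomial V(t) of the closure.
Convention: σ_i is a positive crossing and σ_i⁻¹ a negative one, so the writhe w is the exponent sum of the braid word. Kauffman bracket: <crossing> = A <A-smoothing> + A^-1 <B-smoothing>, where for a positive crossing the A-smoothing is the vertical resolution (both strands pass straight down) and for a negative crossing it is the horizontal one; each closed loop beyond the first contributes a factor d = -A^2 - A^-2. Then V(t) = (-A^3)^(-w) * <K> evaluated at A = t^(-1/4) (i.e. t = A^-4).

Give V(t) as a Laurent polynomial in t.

Reading the diagram top to bottom ('/'-over between positions i,i+1 = s_i, '\'-over = s_i^-1): braid word = s2 s2 s1^-1 s1^-1 s2 s1 s1 s1 s2 s1^-1 s3.
The presented braid s2 s2 s1^-1 s1^-1 s2 s1 s1 s1 s2 s1^-1 s3 on 4 strands reduces by inverse Markov moves (closure unchanged at each step):
  Destabilize: the word has the form β·s3 where s3 occurs only as the final letter (β ∈ B_3); drop it and the last strand → 3 strands.
Reduced to β = s2 s2 s1^-1 s1^-1 s2 s1 s1 s1 s2 s1^-1 on 3 strands, 10 crossings.
Compute on β:
Braid: s2 s2 s1^-1 s1^-1 s2 s1 s1 s1 s2 s1^-1 on 3 strands, 10 crossings.
Writhe w = (#positive) - (#negative) = 7 - 3 = 4.
Computing the Kauffman bracket via state sum. There are 2^10 = 1024 states.
For each crossing: s=0 is the vertical smoothing, s=1 horizontal. Crossing k contributes A^(sign_k * (1 - 2*s_k)); loop factor d = -A^2 - A^-2.
Tabulate the states by total A-exponent and number of loops L (A-exp: L × count):
  A^10: L=4 ×1
  A^8: L=3 ×7, L=5 ×3
  A^6: L=2 ×19, L=4 ×23, L=6 ×3
  A^4: L=1 ×20, L=3 ×75, L=5 ×24, L=7 ×1
  A^2: L=2 ×114, L=4 ×86, L=6 ×10
  A^0: L=1 ×51, L=3 ×155, L=5 ×45, L=7 ×1
  A^-2: L=2 ×102, L=4 ×98, L=6 ×10
  A^-4: L=3 ×89, L=5 ×30, L=7 ×1
  A^-6: L=4 ×41, L=6 ×4
  A^-8: L=5 ×10
  A^-10: L=6 ×1
Each group contributes A^e * Σ count * d^(L-1):
Powers of d = -A^2 - A^-2: d^2 = A^4 + 2 + A^-4; d^3 = -A^6 - 3*A^2 - 3*A^-2 - A^-6; d^4 = A^8 + 4*A^4 + 6 + 4*A^-4 + A^-8; d^5 = -A^10 - 5*A^6 - 10*A^2 - 10*A^-2 - 5*A^-6 - A^-10; d^6 = A^12 + 6*A^8 + 15*A^4 + 20 + 15*A^-4 + 6*A^-8 + A^-12.
  A^10 * (d^3) = -A^16 - 3*A^12 - 3*A^8 - A^4
  A^8 * (7*d^2 + 3*d^4) = 3*A^16 + 19*A^12 + 32*A^8 + 19*A^4 + 3
  A^6 * (19*d + 23*d^3 + 3*d^5) = -3*A^16 - 38*A^12 - 118*A^8 - 118*A^4 - 38 - 3*A^-4
  A^4 * (20 + 75*d^2 + 24*d^4 + d^6) = A^16 + 30*A^12 + 186*A^8 + 334*A^4 + 186 + 30*A^-4 + A^-8
  A^2 * (114*d + 86*d^3 + 10*d^5) = -10*A^12 - 136*A^8 - 472*A^4 - 472 - 136*A^-4 - 10*A^-8
  A^0 * (51 + 155*d^2 + 45*d^4 + d^6) = A^12 + 51*A^8 + 350*A^4 + 651 + 350*A^-4 + 51*A^-8 + A^-12
  A^-2 * (102*d + 98*d^3 + 10*d^5) = -10*A^8 - 148*A^4 - 496 - 496*A^-4 - 148*A^-8 - 10*A^-12
  A^-4 * (89*d^2 + 30*d^4 + d^6) = A^8 + 36*A^4 + 224 + 378*A^-4 + 224*A^-8 + 36*A^-12 + A^-16
  A^-6 * (41*d^3 + 4*d^5) = -4*A^4 - 61 - 163*A^-4 - 163*A^-8 - 61*A^-12 - 4*A^-16
  A^-8 * (10*d^4) = 10 + 40*A^-4 + 60*A^-8 + 40*A^-12 + 10*A^-16
  A^-10 * (d^5) = -1 - 5*A^-4 - 10*A^-8 - 10*A^-12 - 5*A^-16 - A^-20
Summing the groups: <K> = -A^12 + 3*A^8 - 4*A^4 + 6 - 5*A^-4 + 5*A^-8 - 4*A^-12 + 2*A^-16 - A^-20
Normalise by the writhe: (-A^3)^(-w) = (-A^3)^(-4) = A^-12, so f(A) = A^-12 * <K> = -1 + 3*A^-4 - 4*A^-8 + 6*A^-12 - 5*A^-16 + 5*A^-20 - 4*A^-24 + 2*A^-28 - A^-32.
Substitute A = t^(-1/4), i.e. A^e → t^(-e/4): V(t) = -t^8 + 2*t^7 - 4*t^6 + 5*t^5 - 5*t^4 + 6*t^3 - 4*t^2 + 3*t - 1

Answer: -t^8 + 2*t^7 - 4*t^6 + 5*t^5 - 5*t^4 + 6*t^3 - 4*t^2 + 3*t - 1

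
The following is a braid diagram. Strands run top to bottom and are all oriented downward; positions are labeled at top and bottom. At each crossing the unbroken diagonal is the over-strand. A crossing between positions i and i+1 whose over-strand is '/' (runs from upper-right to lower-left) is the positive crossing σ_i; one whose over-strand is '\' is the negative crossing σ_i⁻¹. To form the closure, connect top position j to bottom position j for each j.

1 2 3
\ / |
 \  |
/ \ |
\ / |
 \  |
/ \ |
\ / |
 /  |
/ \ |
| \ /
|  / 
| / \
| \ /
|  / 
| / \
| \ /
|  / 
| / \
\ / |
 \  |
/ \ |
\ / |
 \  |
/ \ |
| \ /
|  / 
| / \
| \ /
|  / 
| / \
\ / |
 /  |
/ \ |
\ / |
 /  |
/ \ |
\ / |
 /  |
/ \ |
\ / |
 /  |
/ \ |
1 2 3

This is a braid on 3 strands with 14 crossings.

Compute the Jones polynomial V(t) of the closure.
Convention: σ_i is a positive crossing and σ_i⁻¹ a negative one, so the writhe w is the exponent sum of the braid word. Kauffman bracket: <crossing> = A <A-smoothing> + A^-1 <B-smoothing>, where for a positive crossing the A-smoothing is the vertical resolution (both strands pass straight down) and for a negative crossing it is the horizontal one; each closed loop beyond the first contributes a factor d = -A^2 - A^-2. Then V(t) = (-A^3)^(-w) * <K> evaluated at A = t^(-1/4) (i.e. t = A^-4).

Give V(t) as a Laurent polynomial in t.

Reading the diagram top to bottom ('/'-over between positions i,i+1 = s_i, '\'-over = s_i^-1): braid word = s1^-1 s1^-1 s1 s2 s2 s2 s1^-1 s1^-1 s2 s2 s1 s1 s1 s1.
The presented braid s1^-1 s1^-1 s1 s2 s2 s2 s1^-1 s1^-1 s2 s2 s1 s1 s1 s1 on 3 strands reduces by inverse Markov moves (closure unchanged at each step):
  Deconjugate: the word is γ·β·γ⁻¹ with γ = s1^-1 s1^-1 (prefix) and γ⁻¹ = s1 s1 (suffix); strip both.
Reduced to β = s1 s2 s2 s2 s1^-1 s1^-1 s2 s2 s1 s1 on 3 strands, 10 crossings.
Compute on β:
Braid: s1 s2 s2 s2 s1^-1 s1^-1 s2 s2 s1 s1 on 3 strands, 10 crossings.
Writhe w = (#positive) - (#negative) = 8 - 2 = 6.
Enumerate smoothing states for the bracket polynomial. There are 2^10 = 1024 states.
For each crossing: s=0 is the vertical smoothing, s=1 horizontal. Crossing k contributes A^(sign_k * (1 - 2*s_k)); loop factor d = -A^2 - A^-2.
Tabulate the states by total A-exponent and number of loops L (A-exp: L × count):
  A^10: L=3 ×1
  A^8: L=2 ×7, L=4 ×3
  A^6: L=1 ×10, L=3 ×32, L=5 ×3
  A^4: L=2 ×76, L=4 ×43, L=6 ×1
  A^2: L=1 ×51, L=3 ×132, L=5 ×27
  A^0: L=2 ×135, L=4 ×109, L=6 ×8
  A^-2: L=3 ×161, L=5 ×48, L=7 ×1
  A^-4: L=4 ×109, L=6 ×11
  A^-6: L=5 ×44, L=7 ×1
  A^-8: L=6 ×10
  A^-10: L=7 ×1
Each group contributes A^e * Σ count * d^(L-1):
Powers of d = -A^2 - A^-2: d^2 = A^4 + 2 + A^-4; d^3 = -A^6 - 3*A^2 - 3*A^-2 - A^-6; d^4 = A^8 + 4*A^4 + 6 + 4*A^-4 + A^-8; d^5 = -A^10 - 5*A^6 - 10*A^2 - 10*A^-2 - 5*A^-6 - A^-10; d^6 = A^12 + 6*A^8 + 15*A^4 + 20 + 15*A^-4 + 6*A^-8 + A^-12.
  A^10 * (d^2) = A^14 + 2*A^10 + A^6
  A^8 * (7*d + 3*d^3) = -3*A^14 - 16*A^10 - 16*A^6 - 3*A^2
  A^6 * (10 + 32*d^2 + 3*d^4) = 3*A^14 + 44*A^10 + 92*A^6 + 44*A^2 + 3*A^-2
  A^4 * (76*d + 43*d^3 + d^5) = -A^14 - 48*A^10 - 215*A^6 - 215*A^2 - 48*A^-2 - A^-6
  A^2 * (51 + 132*d^2 + 27*d^4) = 27*A^10 + 240*A^6 + 477*A^2 + 240*A^-2 + 27*A^-6
  A^0 * (135*d + 109*d^3 + 8*d^5) = -8*A^10 - 149*A^6 - 542*A^2 - 542*A^-2 - 149*A^-6 - 8*A^-10
  A^-2 * (161*d^2 + 48*d^4 + d^6) = A^10 + 54*A^6 + 368*A^2 + 630*A^-2 + 368*A^-6 + 54*A^-10 + A^-14
  A^-4 * (109*d^3 + 11*d^5) = -11*A^6 - 164*A^2 - 437*A^-2 - 437*A^-6 - 164*A^-10 - 11*A^-14
  A^-6 * (44*d^4 + d^6) = A^6 + 50*A^2 + 191*A^-2 + 284*A^-6 + 191*A^-10 + 50*A^-14 + A^-18
  A^-8 * (10*d^5) = -10*A^2 - 50*A^-2 - 100*A^-6 - 100*A^-10 - 50*A^-14 - 10*A^-18
  A^-10 * (d^6) = A^2 + 6*A^-2 + 15*A^-6 + 20*A^-10 + 15*A^-14 + 6*A^-18 + A^-22
Summing the groups: <K> = 2*A^10 - 3*A^6 + 6*A^2 - 7*A^-2 + 7*A^-6 - 7*A^-10 + 5*A^-14 - 3*A^-18 + A^-22
Normalise by the writhe: (-A^3)^(-w) = (-A^3)^(-6) = A^-18, so f(A) = A^-18 * <K> = 2*A^-8 - 3*A^-12 + 6*A^-16 - 7*A^-20 + 7*A^-24 - 7*A^-28 + 5*A^-32 - 3*A^-36 + A^-40.
Substitute A = t^(-1/4), i.e. A^e → t^(-e/4): V(t) = t^10 - 3*t^9 + 5*t^8 - 7*t^7 + 7*t^6 - 7*t^5 + 6*t^4 - 3*t^3 + 2*t^2

Answer: t^10 - 3*t^9 + 5*t^8 - 7*t^7 + 7*t^6 - 7*t^5 + 6*t^4 - 3*t^3 + 2*t^2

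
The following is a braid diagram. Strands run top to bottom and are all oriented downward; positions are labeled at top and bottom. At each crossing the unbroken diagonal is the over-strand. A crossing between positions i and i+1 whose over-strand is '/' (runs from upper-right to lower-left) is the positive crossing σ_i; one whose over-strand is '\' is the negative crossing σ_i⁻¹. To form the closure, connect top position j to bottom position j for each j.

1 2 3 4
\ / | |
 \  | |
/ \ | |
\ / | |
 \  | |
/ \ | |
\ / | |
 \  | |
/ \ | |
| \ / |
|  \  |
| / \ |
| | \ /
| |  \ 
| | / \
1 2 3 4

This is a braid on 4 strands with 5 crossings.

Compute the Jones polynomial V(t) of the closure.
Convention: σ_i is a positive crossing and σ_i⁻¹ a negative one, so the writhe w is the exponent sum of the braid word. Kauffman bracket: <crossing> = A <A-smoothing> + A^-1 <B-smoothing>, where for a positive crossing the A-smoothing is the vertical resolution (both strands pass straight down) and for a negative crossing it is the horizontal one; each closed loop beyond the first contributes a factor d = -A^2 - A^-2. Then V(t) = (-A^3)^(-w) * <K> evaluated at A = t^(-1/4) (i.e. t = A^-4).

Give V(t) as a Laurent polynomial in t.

Reading the diagram top to bottom ('/'-over between positions i,i+1 = s_i, '\'-over = s_i^-1): braid word = s1^-1 s1^-1 s1^-1 s2^-1 s3^-1.
The presented braid s1^-1 s1^-1 s1^-1 s2^-1 s3^-1 on 4 strands reduces by inverse Markov moves (closure unchanged at each step):
  Destabilize: the word has the form β·s3^-1 where s3^-1 occurs only as the final letter (β ∈ B_3); drop it and the last strand → 3 strands.
  Destabilize: the word has the form β·s2^-1 where s2^-1 occurs only as the final letter (β ∈ B_2); drop it and the last strand → 2 strands.
Reduced to β = s1^-1 s1^-1 s1^-1 on 2 strands, 3 crossings.
Compute on β:
Braid: s1^-1 s1^-1 s1^-1 on 2 strands, 3 crossings.
Writhe w = (#positive) - (#negative) = 0 - 3 = -3.
Enumerate smoothing states for the bracket polynomial. There are 2^3 = 8 states.
For each crossing: s=0 is the vertical smoothing, s=1 horizontal. Crossing k contributes A^(sign_k * (1 - 2*s_k)); loop factor d = -A^2 - A^-2.
  state 000: A-exp=-3, loops=2, term = A^-3 * d^1
  state 001: A-exp=-1, loops=1, term = A^-1 * d^0
  state 010: A-exp=-1, loops=1, term = A^-1 * d^0
  state 011: A-exp=+1, loops=2, term = A^1 * d^1
  state 100: A-exp=-1, loops=1, term = A^-1 * d^0
  state 101: A-exp=+1, loops=2, term = A^1 * d^1
  state 110: A-exp=+1, loops=2, term = A^1 * d^1
  state 111: A-exp=+3, loops=3, term = A^3 * d^2
Collect the terms by A-exponent (count of states per loop number):
Powers of d = -A^2 - A^-2: d^2 = A^4 + 2 + A^-4.
  A^3 * (d^2) = A^7 + 2*A^3 + A^-1
  A^1 * (3*d) = -3*A^3 - 3*A^-1
  A^-1 * (3) = 3*A^-1
  A^-3 * (d) = -A^-1 - A^-5
Summing the groups: <K> = A^7 - A^3 - A^-5
Normalise by the writhe: (-A^3)^(-w) = (-A^3)^(3) = -A^9, so f(A) = -A^9 * <K> = -A^16 + A^12 + A^4.
Substitute A = t^(-1/4), i.e. A^e → t^(-e/4): V(t) = t^-1 + t^-3 - t^-4

Answer: t^-1 + t^-3 - t^-4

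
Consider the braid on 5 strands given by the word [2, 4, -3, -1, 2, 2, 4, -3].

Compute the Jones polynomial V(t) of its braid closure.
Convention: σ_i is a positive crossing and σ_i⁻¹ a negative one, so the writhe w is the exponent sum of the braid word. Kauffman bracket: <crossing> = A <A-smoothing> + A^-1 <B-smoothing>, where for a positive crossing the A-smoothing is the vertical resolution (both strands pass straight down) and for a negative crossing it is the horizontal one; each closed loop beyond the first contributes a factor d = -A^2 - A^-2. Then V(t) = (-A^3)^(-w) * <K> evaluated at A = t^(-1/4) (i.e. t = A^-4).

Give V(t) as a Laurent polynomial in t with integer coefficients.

-t^6 + 2*t^5 - 3*t^4 + 4*t^3 - 3*t^2 + 3*t - 2 + t^-1

Derivation:
Braid: s2 s4 s3^-1 s1^-1 s2 s2 s4 s3^-1 on 5 strands, 8 crossings.
Writhe w = (#positive) - (#negative) = 5 - 3 = 2.
Computing the Kauffman bracket via state sum. There are 2^8 = 256 states.
Smooth each crossing (0=||, 1=⌣⌢); contribution A^(Σ sign_k(1-2s_k)) * d^(L-1).
Tabulate the states by total A-exponent and number of loops L (A-exp: L × count):
  A^8: L=4 ×1
  A^6: L=3 ×7, L=5 ×1
  A^4: L=2 ×19, L=4 ×9
  A^2: L=1 ×19, L=3 ×35, L=5 ×2
  A^0: L=2 ×48, L=4 ×22
  A^-2: L=3 ×49, L=5 ×7
  A^-4: L=4 ×27, L=6 ×1
  A^-6: L=5 ×8
  A^-8: L=6 ×1
Each group contributes A^e * Σ count * d^(L-1):
Powers of d = -A^2 - A^-2: d^2 = A^4 + 2 + A^-4; d^3 = -A^6 - 3*A^2 - 3*A^-2 - A^-6; d^4 = A^8 + 4*A^4 + 6 + 4*A^-4 + A^-8; d^5 = -A^10 - 5*A^6 - 10*A^2 - 10*A^-2 - 5*A^-6 - A^-10.
  A^8 * (d^3) = -A^14 - 3*A^10 - 3*A^6 - A^2
  A^6 * (7*d^2 + d^4) = A^14 + 11*A^10 + 20*A^6 + 11*A^2 + A^-2
  A^4 * (19*d + 9*d^3) = -9*A^10 - 46*A^6 - 46*A^2 - 9*A^-2
  A^2 * (19 + 35*d^2 + 2*d^4) = 2*A^10 + 43*A^6 + 101*A^2 + 43*A^-2 + 2*A^-6
  A^0 * (48*d + 22*d^3) = -22*A^6 - 114*A^2 - 114*A^-2 - 22*A^-6
  A^-2 * (49*d^2 + 7*d^4) = 7*A^6 + 77*A^2 + 140*A^-2 + 77*A^-6 + 7*A^-10
  A^-4 * (27*d^3 + d^5) = -A^6 - 32*A^2 - 91*A^-2 - 91*A^-6 - 32*A^-10 - A^-14
  A^-6 * (8*d^4) = 8*A^2 + 32*A^-2 + 48*A^-6 + 32*A^-10 + 8*A^-14
  A^-8 * (d^5) = -A^2 - 5*A^-2 - 10*A^-6 - 10*A^-10 - 5*A^-14 - A^-18
Summing the groups: <K> = A^10 - 2*A^6 + 3*A^2 - 3*A^-2 + 4*A^-6 - 3*A^-10 + 2*A^-14 - A^-18
Normalise by the writhe: (-A^3)^(-w) = (-A^3)^(-2) = A^-6, so f(A) = A^-6 * <K> = A^4 - 2 + 3*A^-4 - 3*A^-8 + 4*A^-12 - 3*A^-16 + 2*A^-20 - A^-24.
Substitute A = t^(-1/4), i.e. A^e → t^(-e/4): V(t) = -t^6 + 2*t^5 - 3*t^4 + 4*t^3 - 3*t^2 + 3*t - 2 + t^-1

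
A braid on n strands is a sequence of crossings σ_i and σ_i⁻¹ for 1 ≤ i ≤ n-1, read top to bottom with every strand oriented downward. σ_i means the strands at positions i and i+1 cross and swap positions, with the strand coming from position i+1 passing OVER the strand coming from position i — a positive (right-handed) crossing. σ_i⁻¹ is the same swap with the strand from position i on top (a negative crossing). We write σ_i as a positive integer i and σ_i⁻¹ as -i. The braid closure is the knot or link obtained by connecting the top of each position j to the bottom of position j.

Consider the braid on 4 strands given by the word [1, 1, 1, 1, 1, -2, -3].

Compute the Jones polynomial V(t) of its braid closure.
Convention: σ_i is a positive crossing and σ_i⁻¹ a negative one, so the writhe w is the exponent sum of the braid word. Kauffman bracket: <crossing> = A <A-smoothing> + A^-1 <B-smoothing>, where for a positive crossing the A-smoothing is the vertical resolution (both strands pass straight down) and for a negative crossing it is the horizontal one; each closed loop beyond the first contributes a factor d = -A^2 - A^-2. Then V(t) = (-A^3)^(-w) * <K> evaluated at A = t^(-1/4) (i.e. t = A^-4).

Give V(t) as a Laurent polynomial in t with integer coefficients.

-t^7 + t^6 - t^5 + t^4 + t^2

Derivation:
The presented braid s1 s1 s1 s1 s1 s2^-1 s3^-1 on 4 strands reduces by inverse Markov moves (closure unchanged at each step):
  Destabilize: the word has the form β·s3^-1 where s3^-1 occurs only as the final letter (β ∈ B_3); drop it and the last strand → 3 strands.
  Destabilize: the word has the form β·s2^-1 where s2^-1 occurs only as the final letter (β ∈ B_2); drop it and the last strand → 2 strands.
Reduced to β = s1 s1 s1 s1 s1 on 2 strands, 5 crossings.
Compute on β:
Braid: s1 s1 s1 s1 s1 on 2 strands, 5 crossings.
Writhe w = (#positive) - (#negative) = 5 - 0 = 5.
Enumerate smoothing states for the bracket polynomial. There are 2^5 = 32 states.
Each crossing splits two ways (0=vertical, 1=horizontal). The state's weight is A^(#A-smoothings - #B-smoothings) * d^(loops - 1).
  state 00000: A-exp=+5, loops=2, term = A^5 * d^1
  state 00001: A-exp=+3, loops=1, term = A^3 * d^0
  state 00010: A-exp=+3, loops=1, term = A^3 * d^0
  state 00011: A-exp=+1, loops=2, term = A^1 * d^1
  state 00100: A-exp=+3, loops=1, term = A^3 * d^0
  state 00101: A-exp=+1, loops=2, term = A^1 * d^1
  state 00110: A-exp=+1, loops=2, term = A^1 * d^1
  state 00111: A-exp=-1, loops=3, term = A^-1 * d^2
  state 01000: A-exp=+3, loops=1, term = A^3 * d^0
  state 01001: A-exp=+1, loops=2, term = A^1 * d^1
  state 01010: A-exp=+1, loops=2, term = A^1 * d^1
  state 01011: A-exp=-1, loops=3, term = A^-1 * d^2
  state 01100: A-exp=+1, loops=2, term = A^1 * d^1
  state 01101: A-exp=-1, loops=3, term = A^-1 * d^2
  state 01110: A-exp=-1, loops=3, term = A^-1 * d^2
  state 01111: A-exp=-3, loops=4, term = A^-3 * d^3
  state 10000: A-exp=+3, loops=1, term = A^3 * d^0
  state 10001: A-exp=+1, loops=2, term = A^1 * d^1
  state 10010: A-exp=+1, loops=2, term = A^1 * d^1
  state 10011: A-exp=-1, loops=3, term = A^-1 * d^2
  state 10100: A-exp=+1, loops=2, term = A^1 * d^1
  state 10101: A-exp=-1, loops=3, term = A^-1 * d^2
  state 10110: A-exp=-1, loops=3, term = A^-1 * d^2
  state 10111: A-exp=-3, loops=4, term = A^-3 * d^3
  state 11000: A-exp=+1, loops=2, term = A^1 * d^1
  state 11001: A-exp=-1, loops=3, term = A^-1 * d^2
  state 11010: A-exp=-1, loops=3, term = A^-1 * d^2
  state 11011: A-exp=-3, loops=4, term = A^-3 * d^3
  state 11100: A-exp=-1, loops=3, term = A^-1 * d^2
  state 11101: A-exp=-3, loops=4, term = A^-3 * d^3
  state 11110: A-exp=-3, loops=4, term = A^-3 * d^3
  state 11111: A-exp=-5, loops=5, term = A^-5 * d^4
Collect the terms by A-exponent (count of states per loop number):
Powers of d = -A^2 - A^-2: d^2 = A^4 + 2 + A^-4; d^3 = -A^6 - 3*A^2 - 3*A^-2 - A^-6; d^4 = A^8 + 4*A^4 + 6 + 4*A^-4 + A^-8.
  A^5 * (d) = -A^7 - A^3
  A^3 * (5) = 5*A^3
  A^1 * (10*d) = -10*A^3 - 10*A^-1
  A^-1 * (10*d^2) = 10*A^3 + 20*A^-1 + 10*A^-5
  A^-3 * (5*d^3) = -5*A^3 - 15*A^-1 - 15*A^-5 - 5*A^-9
  A^-5 * (d^4) = A^3 + 4*A^-1 + 6*A^-5 + 4*A^-9 + A^-13
Summing the groups: <K> = -A^7 - A^-1 + A^-5 - A^-9 + A^-13
Normalise by the writhe: (-A^3)^(-w) = (-A^3)^(-5) = -A^-15, so f(A) = -A^-15 * <K> = A^-8 + A^-16 - A^-20 + A^-24 - A^-28.
Substitute A = t^(-1/4), i.e. A^e → t^(-e/4): V(t) = -t^7 + t^6 - t^5 + t^4 + t^2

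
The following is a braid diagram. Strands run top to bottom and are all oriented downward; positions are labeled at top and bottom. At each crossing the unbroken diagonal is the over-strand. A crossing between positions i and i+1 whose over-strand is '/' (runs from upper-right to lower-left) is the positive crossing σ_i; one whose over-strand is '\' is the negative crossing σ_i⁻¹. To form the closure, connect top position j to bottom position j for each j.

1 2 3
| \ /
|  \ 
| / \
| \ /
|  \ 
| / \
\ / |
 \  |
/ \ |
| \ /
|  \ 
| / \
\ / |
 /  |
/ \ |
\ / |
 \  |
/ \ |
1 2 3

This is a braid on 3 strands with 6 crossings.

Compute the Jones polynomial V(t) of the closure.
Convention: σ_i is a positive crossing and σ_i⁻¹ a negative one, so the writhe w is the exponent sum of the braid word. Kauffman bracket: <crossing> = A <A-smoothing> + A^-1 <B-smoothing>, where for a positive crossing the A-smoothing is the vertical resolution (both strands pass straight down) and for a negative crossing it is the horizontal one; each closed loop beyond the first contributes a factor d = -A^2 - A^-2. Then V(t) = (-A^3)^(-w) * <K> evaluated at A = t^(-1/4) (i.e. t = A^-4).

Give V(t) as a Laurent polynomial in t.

t^-1 + t^-3 - t^-4

Derivation:
Reading the diagram top to bottom ('/'-over between positions i,i+1 = s_i, '\'-over = s_i^-1): braid word = s2^-1 s2^-1 s1^-1 s2^-1 s1 s1^-1.
First cancel adjacent σ_i σ_i⁻¹ pairs (Reidemeister II — same braid, same closure): s2^-1 s2^-1 s1^-1 s2^-1 s1 s1^-1 → s2^-1 s2^-1 s1^-1 s2^-1.
Braid: s2^-1 s2^-1 s1^-1 s2^-1 on 3 strands, 4 crossings.
Writhe w = (#positive) - (#negative) = 0 - 4 = -4.
State-sum expansion of <K>. There are 2^4 = 16 states.
Smooth each crossing (0=||, 1=⌣⌢); contribution A^(Σ sign_k(1-2s_k)) * d^(L-1).
  state 0000: A-exp=-4, loops=3, term = A^-4 * d^2
  state 0001: A-exp=-2, loops=2, term = A^-2 * d^1
  state 0010: A-exp=-2, loops=2, term = A^-2 * d^1
  state 0011: A-exp=+0, loops=1, term = A^0 * d^0
  state 0100: A-exp=-2, loops=2, term = A^-2 * d^1
  state 0101: A-exp=+0, loops=3, term = A^0 * d^2
  state 0110: A-exp=+0, loops=1, term = A^0 * d^0
  state 0111: A-exp=+2, loops=2, term = A^2 * d^1
  state 1000: A-exp=-2, loops=2, term = A^-2 * d^1
  state 1001: A-exp=+0, loops=3, term = A^0 * d^2
  state 1010: A-exp=+0, loops=1, term = A^0 * d^0
  state 1011: A-exp=+2, loops=2, term = A^2 * d^1
  state 1100: A-exp=+0, loops=3, term = A^0 * d^2
  state 1101: A-exp=+2, loops=4, term = A^2 * d^3
  state 1110: A-exp=+2, loops=2, term = A^2 * d^1
  state 1111: A-exp=+4, loops=3, term = A^4 * d^2
Collect the terms by A-exponent (count of states per loop number):
Powers of d = -A^2 - A^-2: d^2 = A^4 + 2 + A^-4; d^3 = -A^6 - 3*A^2 - 3*A^-2 - A^-6.
  A^4 * (d^2) = A^8 + 2*A^4 + 1
  A^2 * (3*d + d^3) = -A^8 - 6*A^4 - 6 - A^-4
  A^0 * (3 + 3*d^2) = 3*A^4 + 9 + 3*A^-4
  A^-2 * (4*d) = -4 - 4*A^-4
  A^-4 * (d^2) = 1 + 2*A^-4 + A^-8
Summing the groups: <K> = -A^4 + 1 + A^-8
Normalise by the writhe: (-A^3)^(-w) = (-A^3)^(4) = A^12, so f(A) = A^12 * <K> = -A^16 + A^12 + A^4.
Substitute A = t^(-1/4), i.e. A^e → t^(-e/4): V(t) = t^-1 + t^-3 - t^-4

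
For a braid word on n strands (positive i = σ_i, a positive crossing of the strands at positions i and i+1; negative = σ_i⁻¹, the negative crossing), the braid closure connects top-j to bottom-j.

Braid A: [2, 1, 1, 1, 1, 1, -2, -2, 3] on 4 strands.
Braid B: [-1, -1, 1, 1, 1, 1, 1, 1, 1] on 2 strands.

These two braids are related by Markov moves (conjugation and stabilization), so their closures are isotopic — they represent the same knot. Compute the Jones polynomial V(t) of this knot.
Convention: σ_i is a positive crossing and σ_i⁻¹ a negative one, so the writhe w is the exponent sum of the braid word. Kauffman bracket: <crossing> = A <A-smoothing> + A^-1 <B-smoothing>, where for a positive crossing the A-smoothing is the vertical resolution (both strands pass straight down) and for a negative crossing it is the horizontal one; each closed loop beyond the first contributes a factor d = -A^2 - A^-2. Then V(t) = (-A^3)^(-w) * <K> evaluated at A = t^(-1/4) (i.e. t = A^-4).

-t^7 + t^6 - t^5 + t^4 + t^2

Derivation:
Markov-equivalent braids have isotopic closures, hence identical knot invariants. Strip the Markov moves from each word to reach a common short braid β, then compute V(t) once on β.
Braid A: s2 s1 s1 s1 s1 s1 s2^-1 s2^-1 s3 on 4 strands reduces by inverse Markov moves (closure unchanged at each step):
  Destabilize: the word has the form β·s3 where s3 occurs only as the final letter (β ∈ B_3); drop it and the last strand → 3 strands.
  Deconjugate: the word is γ·β·γ⁻¹ with γ = s2 (prefix) and γ⁻¹ = s2^-1 (suffix); strip both.
  Destabilize: the word has the form β·s2^-1 where s2^-1 occurs only as the final letter (β ∈ B_2); drop it and the last strand → 2 strands.
Reduced to β = s1 s1 s1 s1 s1 on 2 strands, 5 crossings.
Braid B: s1^-1 s1^-1 s1 s1 s1 s1 s1 s1 s1 on 2 strands reduces by inverse Markov moves (closure unchanged at each step):
  Deconjugate: the word is γ·β·γ⁻¹ with γ = s1^-1 s1^-1 (prefix) and γ⁻¹ = s1 s1 (suffix); strip both.
Reduced to β = s1 s1 s1 s1 s1 on 2 strands, 5 crossings.
Both give the same β = s1 s1 s1 s1 s1 on 2 strands, so one state sum suffices:
Braid: s1 s1 s1 s1 s1 on 2 strands, 5 crossings.
Writhe w = (#positive) - (#negative) = 5 - 0 = 5.
Enumerate smoothing states for the bracket polynomial. There are 2^5 = 32 states.
Smooth each crossing (0=||, 1=⌣⌢); contribution A^(Σ sign_k(1-2s_k)) * d^(L-1).
  state 00000: A-exp=+5, loops=2, term = A^5 * d^1
  state 00001: A-exp=+3, loops=1, term = A^3 * d^0
  state 00010: A-exp=+3, loops=1, term = A^3 * d^0
  state 00011: A-exp=+1, loops=2, term = A^1 * d^1
  state 00100: A-exp=+3, loops=1, term = A^3 * d^0
  state 00101: A-exp=+1, loops=2, term = A^1 * d^1
  state 00110: A-exp=+1, loops=2, term = A^1 * d^1
  state 00111: A-exp=-1, loops=3, term = A^-1 * d^2
  state 01000: A-exp=+3, loops=1, term = A^3 * d^0
  state 01001: A-exp=+1, loops=2, term = A^1 * d^1
  state 01010: A-exp=+1, loops=2, term = A^1 * d^1
  state 01011: A-exp=-1, loops=3, term = A^-1 * d^2
  state 01100: A-exp=+1, loops=2, term = A^1 * d^1
  state 01101: A-exp=-1, loops=3, term = A^-1 * d^2
  state 01110: A-exp=-1, loops=3, term = A^-1 * d^2
  state 01111: A-exp=-3, loops=4, term = A^-3 * d^3
  state 10000: A-exp=+3, loops=1, term = A^3 * d^0
  state 10001: A-exp=+1, loops=2, term = A^1 * d^1
  state 10010: A-exp=+1, loops=2, term = A^1 * d^1
  state 10011: A-exp=-1, loops=3, term = A^-1 * d^2
  state 10100: A-exp=+1, loops=2, term = A^1 * d^1
  state 10101: A-exp=-1, loops=3, term = A^-1 * d^2
  state 10110: A-exp=-1, loops=3, term = A^-1 * d^2
  state 10111: A-exp=-3, loops=4, term = A^-3 * d^3
  state 11000: A-exp=+1, loops=2, term = A^1 * d^1
  state 11001: A-exp=-1, loops=3, term = A^-1 * d^2
  state 11010: A-exp=-1, loops=3, term = A^-1 * d^2
  state 11011: A-exp=-3, loops=4, term = A^-3 * d^3
  state 11100: A-exp=-1, loops=3, term = A^-1 * d^2
  state 11101: A-exp=-3, loops=4, term = A^-3 * d^3
  state 11110: A-exp=-3, loops=4, term = A^-3 * d^3
  state 11111: A-exp=-5, loops=5, term = A^-5 * d^4
Collect the terms by A-exponent (count of states per loop number):
Powers of d = -A^2 - A^-2: d^2 = A^4 + 2 + A^-4; d^3 = -A^6 - 3*A^2 - 3*A^-2 - A^-6; d^4 = A^8 + 4*A^4 + 6 + 4*A^-4 + A^-8.
  A^5 * (d) = -A^7 - A^3
  A^3 * (5) = 5*A^3
  A^1 * (10*d) = -10*A^3 - 10*A^-1
  A^-1 * (10*d^2) = 10*A^3 + 20*A^-1 + 10*A^-5
  A^-3 * (5*d^3) = -5*A^3 - 15*A^-1 - 15*A^-5 - 5*A^-9
  A^-5 * (d^4) = A^3 + 4*A^-1 + 6*A^-5 + 4*A^-9 + A^-13
Summing the groups: <K> = -A^7 - A^-1 + A^-5 - A^-9 + A^-13
Normalise by the writhe: (-A^3)^(-w) = (-A^3)^(-5) = -A^-15, so f(A) = -A^-15 * <K> = A^-8 + A^-16 - A^-20 + A^-24 - A^-28.
Substitute A = t^(-1/4), i.e. A^e → t^(-e/4): V(t) = -t^7 + t^6 - t^5 + t^4 + t^2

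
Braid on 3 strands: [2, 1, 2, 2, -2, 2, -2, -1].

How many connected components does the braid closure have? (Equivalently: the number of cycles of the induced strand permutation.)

1

Derivation:
Track the strand permutation on 3 strands, starting from identity.
  step 1: s2 swaps positions 2,3 -> [1 3 2]
  step 2: s1 swaps positions 1,2 -> [3 1 2]
  step 3: s2 swaps positions 2,3 -> [3 2 1]
  step 4: s2 swaps positions 2,3 -> [3 1 2]
  step 5: s2^-1 swaps positions 2,3 -> [3 2 1]
  step 6: s2 swaps positions 2,3 -> [3 1 2]
  step 7: s2^-1 swaps positions 2,3 -> [3 2 1]
  step 8: s1^-1 swaps positions 1,2 -> [2 3 1]
Final permutation (position -> original strand): [2 3 1]
Closure components = cycle count of this permutation = 1.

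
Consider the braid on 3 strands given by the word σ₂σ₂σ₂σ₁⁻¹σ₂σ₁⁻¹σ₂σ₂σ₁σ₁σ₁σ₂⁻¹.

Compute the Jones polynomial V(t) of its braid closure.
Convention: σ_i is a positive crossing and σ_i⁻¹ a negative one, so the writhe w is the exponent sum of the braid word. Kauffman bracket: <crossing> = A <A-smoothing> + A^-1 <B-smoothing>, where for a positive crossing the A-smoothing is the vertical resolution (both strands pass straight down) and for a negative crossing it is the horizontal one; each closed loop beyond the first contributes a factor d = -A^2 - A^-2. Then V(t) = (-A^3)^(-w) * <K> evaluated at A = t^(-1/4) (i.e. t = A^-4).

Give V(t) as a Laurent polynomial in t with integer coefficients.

t^10 - 4*t^9 + 6*t^8 - 8*t^7 + 9*t^6 - 8*t^5 + 7*t^4 - 4*t^3 + 2*t^2

Derivation:
The presented braid s2 s2 s2 s1^-1 s2 s1^-1 s2 s2 s1 s1 s1 s2^-1 on 3 strands reduces by inverse Markov moves (closure unchanged at each step):
  Deconjugate: the word is γ·β·γ⁻¹ with γ = s2 (prefix) and γ⁻¹ = s2^-1 (suffix); strip both.
Reduced to β = s2 s2 s1^-1 s2 s1^-1 s2 s2 s1 s1 s1 on 3 strands, 10 crossings.
Compute on β:
Braid: s2 s2 s1^-1 s2 s1^-1 s2 s2 s1 s1 s1 on 3 strands, 10 crossings.
Writhe w = (#positive) - (#negative) = 8 - 2 = 6.
Enumerate smoothing states for the bracket polynomial. There are 2^10 = 1024 states.
For each crossing: s=0 is the vertical smoothing, s=1 horizontal. Crossing k contributes A^(sign_k * (1 - 2*s_k)); loop factor d = -A^2 - A^-2.
Tabulate the states by total A-exponent and number of loops L (A-exp: L × count):
  A^10: L=3 ×1
  A^8: L=2 ×7, L=4 ×3
  A^6: L=1 ×14, L=3 ×28, L=5 ×3
  A^4: L=2 ×88, L=4 ×31, L=6 ×1
  A^2: L=1 ×63, L=3 ×133, L=5 ×14
  A^0: L=2 ×159, L=4 ×91, L=6 ×2
  A^-2: L=3 ×180, L=5 ×30
  A^-4: L=4 ×116, L=6 ×4
  A^-6: L=5 ×45
  A^-8: L=6 ×10
  A^-10: L=7 ×1
Each group contributes A^e * Σ count * d^(L-1):
Powers of d = -A^2 - A^-2: d^2 = A^4 + 2 + A^-4; d^3 = -A^6 - 3*A^2 - 3*A^-2 - A^-6; d^4 = A^8 + 4*A^4 + 6 + 4*A^-4 + A^-8; d^5 = -A^10 - 5*A^6 - 10*A^2 - 10*A^-2 - 5*A^-6 - A^-10; d^6 = A^12 + 6*A^8 + 15*A^4 + 20 + 15*A^-4 + 6*A^-8 + A^-12.
  A^10 * (d^2) = A^14 + 2*A^10 + A^6
  A^8 * (7*d + 3*d^3) = -3*A^14 - 16*A^10 - 16*A^6 - 3*A^2
  A^6 * (14 + 28*d^2 + 3*d^4) = 3*A^14 + 40*A^10 + 88*A^6 + 40*A^2 + 3*A^-2
  A^4 * (88*d + 31*d^3 + d^5) = -A^14 - 36*A^10 - 191*A^6 - 191*A^2 - 36*A^-2 - A^-6
  A^2 * (63 + 133*d^2 + 14*d^4) = 14*A^10 + 189*A^6 + 413*A^2 + 189*A^-2 + 14*A^-6
  A^0 * (159*d + 91*d^3 + 2*d^5) = -2*A^10 - 101*A^6 - 452*A^2 - 452*A^-2 - 101*A^-6 - 2*A^-10
  A^-2 * (180*d^2 + 30*d^4) = 30*A^6 + 300*A^2 + 540*A^-2 + 300*A^-6 + 30*A^-10
  A^-4 * (116*d^3 + 4*d^5) = -4*A^6 - 136*A^2 - 388*A^-2 - 388*A^-6 - 136*A^-10 - 4*A^-14
  A^-6 * (45*d^4) = 45*A^2 + 180*A^-2 + 270*A^-6 + 180*A^-10 + 45*A^-14
  A^-8 * (10*d^5) = -10*A^2 - 50*A^-2 - 100*A^-6 - 100*A^-10 - 50*A^-14 - 10*A^-18
  A^-10 * (d^6) = A^2 + 6*A^-2 + 15*A^-6 + 20*A^-10 + 15*A^-14 + 6*A^-18 + A^-22
Summing the groups: <K> = 2*A^10 - 4*A^6 + 7*A^2 - 8*A^-2 + 9*A^-6 - 8*A^-10 + 6*A^-14 - 4*A^-18 + A^-22
Normalise by the writhe: (-A^3)^(-w) = (-A^3)^(-6) = A^-18, so f(A) = A^-18 * <K> = 2*A^-8 - 4*A^-12 + 7*A^-16 - 8*A^-20 + 9*A^-24 - 8*A^-28 + 6*A^-32 - 4*A^-36 + A^-40.
Substitute A = t^(-1/4), i.e. A^e → t^(-e/4): V(t) = t^10 - 4*t^9 + 6*t^8 - 8*t^7 + 9*t^6 - 8*t^5 + 7*t^4 - 4*t^3 + 2*t^2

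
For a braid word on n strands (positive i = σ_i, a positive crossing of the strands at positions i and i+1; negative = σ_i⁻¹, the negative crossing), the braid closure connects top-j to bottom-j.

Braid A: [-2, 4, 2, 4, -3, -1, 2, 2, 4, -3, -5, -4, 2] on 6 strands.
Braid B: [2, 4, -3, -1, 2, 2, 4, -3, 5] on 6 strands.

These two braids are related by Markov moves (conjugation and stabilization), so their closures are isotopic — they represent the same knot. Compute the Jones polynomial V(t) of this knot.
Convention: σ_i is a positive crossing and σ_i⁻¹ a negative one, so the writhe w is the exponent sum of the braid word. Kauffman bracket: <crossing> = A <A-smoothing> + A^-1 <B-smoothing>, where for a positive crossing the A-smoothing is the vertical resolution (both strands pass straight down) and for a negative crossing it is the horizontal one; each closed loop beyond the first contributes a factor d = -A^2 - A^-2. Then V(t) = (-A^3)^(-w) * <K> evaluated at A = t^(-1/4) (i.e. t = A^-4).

-t^6 + 2*t^5 - 3*t^4 + 4*t^3 - 3*t^2 + 3*t - 2 + t^-1

Derivation:
Markov-equivalent braids have isotopic closures, hence identical knot invariants. Strip the Markov moves from each word to reach a common short braid β, then compute V(t) once on β.
Braid A: s2^-1 s4 s2 s4 s3^-1 s1^-1 s2 s2 s4 s3^-1 s5^-1 s4^-1 s2 on 6 strands reduces by inverse Markov moves (closure unchanged at each step):
  Deconjugate: the word is γ·β·γ⁻¹ with γ = s2^-1 s4 (prefix) and γ⁻¹ = s4^-1 s2 (suffix); strip both.
  Destabilize: the word has the form β·s5^-1 where s5^-1 occurs only as the final letter (β ∈ B_5); drop it and the last strand → 5 strands.
Reduced to β = s2 s4 s3^-1 s1^-1 s2 s2 s4 s3^-1 on 5 strands, 8 crossings.
Braid B: s2 s4 s3^-1 s1^-1 s2 s2 s4 s3^-1 s5 on 6 strands reduces by inverse Markov moves (closure unchanged at each step):
  Destabilize: the word has the form β·s5 where s5 occurs only as the final letter (β ∈ B_5); drop it and the last strand → 5 strands.
Reduced to β = s2 s4 s3^-1 s1^-1 s2 s2 s4 s3^-1 on 5 strands, 8 crossings.
Both give the same β = s2 s4 s3^-1 s1^-1 s2 s2 s4 s3^-1 on 5 strands, so one state sum suffices:
Braid: s2 s4 s3^-1 s1^-1 s2 s2 s4 s3^-1 on 5 strands, 8 crossings.
Writhe w = (#positive) - (#negative) = 5 - 3 = 2.
Computing the Kauffman bracket via state sum. There are 2^8 = 256 states.
For each crossing: s=0 is the vertical smoothing, s=1 horizontal. Crossing k contributes A^(sign_k * (1 - 2*s_k)); loop factor d = -A^2 - A^-2.
Tabulate the states by total A-exponent and number of loops L (A-exp: L × count):
  A^8: L=4 ×1
  A^6: L=3 ×7, L=5 ×1
  A^4: L=2 ×19, L=4 ×9
  A^2: L=1 ×19, L=3 ×35, L=5 ×2
  A^0: L=2 ×48, L=4 ×22
  A^-2: L=3 ×49, L=5 ×7
  A^-4: L=4 ×27, L=6 ×1
  A^-6: L=5 ×8
  A^-8: L=6 ×1
Each group contributes A^e * Σ count * d^(L-1):
Powers of d = -A^2 - A^-2: d^2 = A^4 + 2 + A^-4; d^3 = -A^6 - 3*A^2 - 3*A^-2 - A^-6; d^4 = A^8 + 4*A^4 + 6 + 4*A^-4 + A^-8; d^5 = -A^10 - 5*A^6 - 10*A^2 - 10*A^-2 - 5*A^-6 - A^-10.
  A^8 * (d^3) = -A^14 - 3*A^10 - 3*A^6 - A^2
  A^6 * (7*d^2 + d^4) = A^14 + 11*A^10 + 20*A^6 + 11*A^2 + A^-2
  A^4 * (19*d + 9*d^3) = -9*A^10 - 46*A^6 - 46*A^2 - 9*A^-2
  A^2 * (19 + 35*d^2 + 2*d^4) = 2*A^10 + 43*A^6 + 101*A^2 + 43*A^-2 + 2*A^-6
  A^0 * (48*d + 22*d^3) = -22*A^6 - 114*A^2 - 114*A^-2 - 22*A^-6
  A^-2 * (49*d^2 + 7*d^4) = 7*A^6 + 77*A^2 + 140*A^-2 + 77*A^-6 + 7*A^-10
  A^-4 * (27*d^3 + d^5) = -A^6 - 32*A^2 - 91*A^-2 - 91*A^-6 - 32*A^-10 - A^-14
  A^-6 * (8*d^4) = 8*A^2 + 32*A^-2 + 48*A^-6 + 32*A^-10 + 8*A^-14
  A^-8 * (d^5) = -A^2 - 5*A^-2 - 10*A^-6 - 10*A^-10 - 5*A^-14 - A^-18
Summing the groups: <K> = A^10 - 2*A^6 + 3*A^2 - 3*A^-2 + 4*A^-6 - 3*A^-10 + 2*A^-14 - A^-18
Normalise by the writhe: (-A^3)^(-w) = (-A^3)^(-2) = A^-6, so f(A) = A^-6 * <K> = A^4 - 2 + 3*A^-4 - 3*A^-8 + 4*A^-12 - 3*A^-16 + 2*A^-20 - A^-24.
Substitute A = t^(-1/4), i.e. A^e → t^(-e/4): V(t) = -t^6 + 2*t^5 - 3*t^4 + 4*t^3 - 3*t^2 + 3*t - 2 + t^-1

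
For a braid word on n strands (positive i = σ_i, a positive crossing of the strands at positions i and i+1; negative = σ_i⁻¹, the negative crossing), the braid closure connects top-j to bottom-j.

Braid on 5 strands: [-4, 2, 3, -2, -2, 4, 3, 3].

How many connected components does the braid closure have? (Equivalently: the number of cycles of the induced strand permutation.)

Track the strand permutation on 5 strands, starting from identity.
  step 1: s4^-1 swaps positions 4,5 -> [1 2 3 5 4]
  step 2: s2 swaps positions 2,3 -> [1 3 2 5 4]
  step 3: s3 swaps positions 3,4 -> [1 3 5 2 4]
  step 4: s2^-1 swaps positions 2,3 -> [1 5 3 2 4]
  step 5: s2^-1 swaps positions 2,3 -> [1 3 5 2 4]
  step 6: s4 swaps positions 4,5 -> [1 3 5 4 2]
  step 7: s3 swaps positions 3,4 -> [1 3 4 5 2]
  step 8: s3 swaps positions 3,4 -> [1 3 5 4 2]
Final permutation (position -> original strand): [1 3 5 4 2]
Closure components = cycle count of this permutation = 3.

Answer: 3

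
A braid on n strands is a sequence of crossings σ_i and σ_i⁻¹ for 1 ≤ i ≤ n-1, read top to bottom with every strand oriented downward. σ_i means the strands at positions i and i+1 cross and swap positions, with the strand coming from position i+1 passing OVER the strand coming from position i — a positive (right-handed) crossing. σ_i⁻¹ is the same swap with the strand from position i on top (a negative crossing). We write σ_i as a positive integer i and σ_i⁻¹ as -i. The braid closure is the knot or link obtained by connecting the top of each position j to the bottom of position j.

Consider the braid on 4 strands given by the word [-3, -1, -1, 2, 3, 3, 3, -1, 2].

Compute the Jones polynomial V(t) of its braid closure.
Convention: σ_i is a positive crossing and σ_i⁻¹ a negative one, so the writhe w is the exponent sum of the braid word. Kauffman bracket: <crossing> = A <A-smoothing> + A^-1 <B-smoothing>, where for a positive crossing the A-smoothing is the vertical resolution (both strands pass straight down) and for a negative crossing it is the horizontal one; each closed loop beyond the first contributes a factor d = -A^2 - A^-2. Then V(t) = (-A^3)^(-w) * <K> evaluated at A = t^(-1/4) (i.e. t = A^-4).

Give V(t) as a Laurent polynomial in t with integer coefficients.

Braid: s3^-1 s1^-1 s1^-1 s2 s3 s3 s3 s1^-1 s2 on 4 strands, 9 crossings.
Writhe w = (#positive) - (#negative) = 5 - 4 = 1.
Enumerate smoothing states for the bracket polynomial. There are 2^9 = 512 states.
Smooth each crossing (0=||, 1=⌣⌢); contribution A^(Σ sign_k(1-2s_k)) * d^(L-1).
Tabulate the states by total A-exponent and number of loops L (A-exp: L × count):
  A^9: L=4 ×1
  A^7: L=3 ×5, L=5 ×4
  A^5: L=2 ×10, L=4 ×23, L=6 ×3
  A^3: L=1 ×8, L=3 ×57, L=5 ×18, L=7 ×1
  A^1: L=2 ×70, L=4 ×50, L=6 ×6
  A^-1: L=1 ×33, L=3 ×75, L=5 ×18
  A^-3: L=2 ×51, L=4 ×32, L=6 ×1
  A^-5: L=3 ×32, L=5 ×4
  A^-7: L=4 ×9
  A^-9: L=5 ×1
Each group contributes A^e * Σ count * d^(L-1):
Powers of d = -A^2 - A^-2: d^2 = A^4 + 2 + A^-4; d^3 = -A^6 - 3*A^2 - 3*A^-2 - A^-6; d^4 = A^8 + 4*A^4 + 6 + 4*A^-4 + A^-8; d^5 = -A^10 - 5*A^6 - 10*A^2 - 10*A^-2 - 5*A^-6 - A^-10; d^6 = A^12 + 6*A^8 + 15*A^4 + 20 + 15*A^-4 + 6*A^-8 + A^-12.
  A^9 * (d^3) = -A^15 - 3*A^11 - 3*A^7 - A^3
  A^7 * (5*d^2 + 4*d^4) = 4*A^15 + 21*A^11 + 34*A^7 + 21*A^3 + 4*A^-1
  A^5 * (10*d + 23*d^3 + 3*d^5) = -3*A^15 - 38*A^11 - 109*A^7 - 109*A^3 - 38*A^-1 - 3*A^-5
  A^3 * (8 + 57*d^2 + 18*d^4 + d^6) = A^15 + 24*A^11 + 144*A^7 + 250*A^3 + 144*A^-1 + 24*A^-5 + A^-9
  A^1 * (70*d + 50*d^3 + 6*d^5) = -6*A^11 - 80*A^7 - 280*A^3 - 280*A^-1 - 80*A^-5 - 6*A^-9
  A^-1 * (33 + 75*d^2 + 18*d^4) = 18*A^7 + 147*A^3 + 291*A^-1 + 147*A^-5 + 18*A^-9
  A^-3 * (51*d + 32*d^3 + d^5) = -A^7 - 37*A^3 - 157*A^-1 - 157*A^-5 - 37*A^-9 - A^-13
  A^-5 * (32*d^2 + 4*d^4) = 4*A^3 + 48*A^-1 + 88*A^-5 + 48*A^-9 + 4*A^-13
  A^-7 * (9*d^3) = -9*A^-1 - 27*A^-5 - 27*A^-9 - 9*A^-13
  A^-9 * (d^4) = A^-1 + 4*A^-5 + 6*A^-9 + 4*A^-13 + A^-17
Summing the groups: <K> = A^15 - 2*A^11 + 3*A^7 - 5*A^3 + 4*A^-1 - 4*A^-5 + 3*A^-9 - 2*A^-13 + A^-17
Normalise by the writhe: (-A^3)^(-w) = (-A^3)^(-1) = -A^-3, so f(A) = -A^-3 * <K> = -A^12 + 2*A^8 - 3*A^4 + 5 - 4*A^-4 + 4*A^-8 - 3*A^-12 + 2*A^-16 - A^-20.
Substitute A = t^(-1/4), i.e. A^e → t^(-e/4): V(t) = -t^5 + 2*t^4 - 3*t^3 + 4*t^2 - 4*t + 5 - 3*t^-1 + 2*t^-2 - t^-3

Answer: -t^5 + 2*t^4 - 3*t^3 + 4*t^2 - 4*t + 5 - 3*t^-1 + 2*t^-2 - t^-3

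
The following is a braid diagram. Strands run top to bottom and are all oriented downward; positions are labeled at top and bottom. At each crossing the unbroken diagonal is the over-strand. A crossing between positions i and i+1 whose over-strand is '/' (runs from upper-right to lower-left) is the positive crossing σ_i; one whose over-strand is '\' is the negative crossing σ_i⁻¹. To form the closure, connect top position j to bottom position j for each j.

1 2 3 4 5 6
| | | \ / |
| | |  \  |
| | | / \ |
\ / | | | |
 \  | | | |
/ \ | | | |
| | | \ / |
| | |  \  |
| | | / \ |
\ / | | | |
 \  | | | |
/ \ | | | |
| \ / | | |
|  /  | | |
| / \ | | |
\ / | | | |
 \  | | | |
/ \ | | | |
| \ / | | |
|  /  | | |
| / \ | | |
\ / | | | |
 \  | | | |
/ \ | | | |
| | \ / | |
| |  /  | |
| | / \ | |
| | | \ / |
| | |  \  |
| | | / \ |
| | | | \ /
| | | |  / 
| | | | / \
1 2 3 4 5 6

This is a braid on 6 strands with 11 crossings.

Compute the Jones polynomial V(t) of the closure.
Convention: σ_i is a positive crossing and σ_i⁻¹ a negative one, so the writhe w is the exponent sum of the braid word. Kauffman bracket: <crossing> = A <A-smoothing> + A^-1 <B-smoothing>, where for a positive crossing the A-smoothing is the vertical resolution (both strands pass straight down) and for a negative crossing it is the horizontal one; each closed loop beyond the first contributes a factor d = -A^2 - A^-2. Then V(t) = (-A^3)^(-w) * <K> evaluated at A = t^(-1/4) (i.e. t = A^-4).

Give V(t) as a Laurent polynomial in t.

1 - t^-1 + 3*t^-2 - 4*t^-3 + 5*t^-4 - 6*t^-5 + 5*t^-6 - 4*t^-7 + 3*t^-8 - t^-9

Derivation:
Reading the diagram top to bottom ('/'-over between positions i,i+1 = s_i, '\'-over = s_i^-1): braid word = s4^-1 s1^-1 s4^-1 s1^-1 s2 s1^-1 s2 s1^-1 s3 s4^-1 s5.
The presented braid s4^-1 s1^-1 s4^-1 s1^-1 s2 s1^-1 s2 s1^-1 s3 s4^-1 s5 on 6 strands reduces by inverse Markov moves (closure unchanged at each step):
  Destabilize: the word has the form β·s5 where s5 occurs only as the final letter (β ∈ B_5); drop it and the last strand → 5 strands.
Reduced to β = s4^-1 s1^-1 s4^-1 s1^-1 s2 s1^-1 s2 s1^-1 s3 s4^-1 on 5 strands, 10 crossings.
Compute on β:
Braid: s4^-1 s1^-1 s4^-1 s1^-1 s2 s1^-1 s2 s1^-1 s3 s4^-1 on 5 strands, 10 crossings.
Writhe w = (#positive) - (#negative) = 3 - 7 = -4.
Enumerate smoothing states for the bracket polynomial. There are 2^10 = 1024 states.
Smooth each crossing (0=||, 1=⌣⌢); contribution A^(Σ sign_k(1-2s_k)) * d^(L-1).
Tabulate the states by total A-exponent and number of loops L (A-exp: L × count):
  A^10: L=8 ×1
  A^8: L=7 ×10
  A^6: L=6 ×45
  A^4: L=5 ×118, L=7 ×2
  A^2: L=4 ×195, L=6 ×15
  A^0: L=3 ×203, L=5 ×49
  A^-2: L=2 ×123, L=4 ×85, L=6 ×2
  A^-4: L=1 ×33, L=3 ×78, L=5 ×9
  A^-6: L=2 ×29, L=4 ×16
  A^-8: L=3 ×9, L=5 ×1
  A^-10: L=4 ×1
Each group contributes A^e * Σ count * d^(L-1):
Powers of d = -A^2 - A^-2: d^2 = A^4 + 2 + A^-4; d^3 = -A^6 - 3*A^2 - 3*A^-2 - A^-6; d^4 = A^8 + 4*A^4 + 6 + 4*A^-4 + A^-8; d^5 = -A^10 - 5*A^6 - 10*A^2 - 10*A^-2 - 5*A^-6 - A^-10; d^6 = A^12 + 6*A^8 + 15*A^4 + 20 + 15*A^-4 + 6*A^-8 + A^-12; d^7 = -A^14 - 7*A^10 - 21*A^6 - 35*A^2 - 35*A^-2 - 21*A^-6 - 7*A^-10 - A^-14.
  A^10 * (d^7) = -A^24 - 7*A^20 - 21*A^16 - 35*A^12 - 35*A^8 - 21*A^4 - 7 - A^-4
  A^8 * (10*d^6) = 10*A^20 + 60*A^16 + 150*A^12 + 200*A^8 + 150*A^4 + 60 + 10*A^-4
  A^6 * (45*d^5) = -45*A^16 - 225*A^12 - 450*A^8 - 450*A^4 - 225 - 45*A^-4
  A^4 * (118*d^4 + 2*d^6) = 2*A^16 + 130*A^12 + 502*A^8 + 748*A^4 + 502 + 130*A^-4 + 2*A^-8
  A^2 * (195*d^3 + 15*d^5) = -15*A^12 - 270*A^8 - 735*A^4 - 735 - 270*A^-4 - 15*A^-8
  A^0 * (203*d^2 + 49*d^4) = 49*A^8 + 399*A^4 + 700 + 399*A^-4 + 49*A^-8
  A^-2 * (123*d + 85*d^3 + 2*d^5) = -2*A^8 - 95*A^4 - 398 - 398*A^-4 - 95*A^-8 - 2*A^-12
  A^-4 * (33 + 78*d^2 + 9*d^4) = 9*A^4 + 114 + 243*A^-4 + 114*A^-8 + 9*A^-12
  A^-6 * (29*d + 16*d^3) = -16 - 77*A^-4 - 77*A^-8 - 16*A^-12
  A^-8 * (9*d^2 + d^4) = 1 + 13*A^-4 + 24*A^-8 + 13*A^-12 + A^-16
  A^-10 * (d^3) = -A^-4 - 3*A^-8 - 3*A^-12 - A^-16
Summing the groups: <K> = -A^24 + 3*A^20 - 4*A^16 + 5*A^12 - 6*A^8 + 5*A^4 - 4 + 3*A^-4 - A^-8 + A^-12
Normalise by the writhe: (-A^3)^(-w) = (-A^3)^(4) = A^12, so f(A) = A^12 * <K> = -A^36 + 3*A^32 - 4*A^28 + 5*A^24 - 6*A^20 + 5*A^16 - 4*A^12 + 3*A^8 - A^4 + 1.
Substitute A = t^(-1/4), i.e. A^e → t^(-e/4): V(t) = 1 - t^-1 + 3*t^-2 - 4*t^-3 + 5*t^-4 - 6*t^-5 + 5*t^-6 - 4*t^-7 + 3*t^-8 - t^-9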